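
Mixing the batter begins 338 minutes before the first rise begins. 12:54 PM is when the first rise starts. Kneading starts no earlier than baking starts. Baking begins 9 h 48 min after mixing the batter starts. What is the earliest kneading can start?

Mixing the batter starts at 12:54 PM − 338 min = 7:16 AM.
Baking starts at 7:16 AM + 588 min = 5:04 PM.
Kneading is bounded by baking, so the earliest it can start is 5:04 PM.

5:04 PM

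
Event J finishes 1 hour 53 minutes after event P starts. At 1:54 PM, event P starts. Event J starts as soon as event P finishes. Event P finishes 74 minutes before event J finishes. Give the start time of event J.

Event J ends at 1:54 PM + 113 min = 3:47 PM.
Event P ends at 3:47 PM − 74 min = 2:33 PM.
So event J starts at 2:33 PM.

2:33 PM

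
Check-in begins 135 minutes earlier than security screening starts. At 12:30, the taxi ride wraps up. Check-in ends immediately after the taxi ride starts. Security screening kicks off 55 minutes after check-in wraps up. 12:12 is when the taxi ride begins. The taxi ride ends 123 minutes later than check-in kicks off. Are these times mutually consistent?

Check-in ends at 12:12.
Security screening starts at 12:12 + 55 min = 13:07.
Check-in starts at 13:07 − 135 min = 10:52.
The taxi ride ends at 10:52 + 123 min = 12:55.
But the taxi ride is also said to end at 12:30 — a 25-minute conflict.

No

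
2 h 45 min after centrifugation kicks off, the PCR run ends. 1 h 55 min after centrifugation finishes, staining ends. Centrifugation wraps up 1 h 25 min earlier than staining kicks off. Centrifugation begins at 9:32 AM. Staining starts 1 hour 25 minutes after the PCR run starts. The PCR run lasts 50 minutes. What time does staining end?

The PCR run ends at 9:32 AM + 165 min = 12:17 PM.
The PCR run starts at 12:17 PM − 50 min = 11:27 AM.
Staining starts at 11:27 AM + 85 min = 12:52 PM.
Centrifugation ends at 12:52 PM − 85 min = 11:27 AM.
Staining ends at 11:27 AM + 115 min = 1:22 PM.

1:22 PM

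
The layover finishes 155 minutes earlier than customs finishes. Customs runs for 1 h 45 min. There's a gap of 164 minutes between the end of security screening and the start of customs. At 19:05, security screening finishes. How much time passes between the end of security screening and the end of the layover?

1 h 54 min

Customs starts at 19:05 + 164 min = 21:49.
Customs ends at 21:49 + 105 min = 23:34.
The layover ends at 23:34 − 155 min = 20:59.
From 19:05 to 20:59 is 1 h 54 min.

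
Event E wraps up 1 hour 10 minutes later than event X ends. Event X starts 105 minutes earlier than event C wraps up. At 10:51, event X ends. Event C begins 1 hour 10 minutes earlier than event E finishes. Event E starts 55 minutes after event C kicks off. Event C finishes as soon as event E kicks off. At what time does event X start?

Event E ends at 10:51 + 70 min = 12:01.
Event C starts at 12:01 − 70 min = 10:51.
Event E starts at 10:51 + 55 min = 11:46.
So event C ends at 11:46.
Event X starts at 11:46 − 105 min = 10:01.

10:01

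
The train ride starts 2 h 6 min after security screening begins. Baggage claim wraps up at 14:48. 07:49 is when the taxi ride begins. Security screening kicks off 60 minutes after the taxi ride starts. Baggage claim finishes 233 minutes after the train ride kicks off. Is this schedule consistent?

Security screening starts at 07:49 + 60 min = 08:49.
The train ride starts at 08:49 + 126 min = 10:55.
Baggage claim ends at 10:55 + 233 min = 14:48.
That matches the stated 14:48, so the schedule is consistent.

Yes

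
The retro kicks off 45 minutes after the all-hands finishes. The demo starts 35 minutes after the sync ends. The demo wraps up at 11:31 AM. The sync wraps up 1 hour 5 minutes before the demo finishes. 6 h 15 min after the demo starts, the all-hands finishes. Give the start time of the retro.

6:01 PM

The sync ends at 11:31 AM − 65 min = 10:26 AM.
The demo starts at 10:26 AM + 35 min = 11:01 AM.
The all-hands ends at 11:01 AM + 375 min = 5:16 PM.
The retro starts at 5:16 PM + 45 min = 6:01 PM.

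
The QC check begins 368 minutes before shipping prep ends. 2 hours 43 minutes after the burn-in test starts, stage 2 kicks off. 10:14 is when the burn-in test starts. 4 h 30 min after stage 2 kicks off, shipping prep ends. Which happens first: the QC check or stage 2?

the QC check

Stage 2 starts at 10:14 + 163 min = 12:57.
Shipping prep ends at 12:57 + 270 min = 17:27.
The QC check starts at 17:27 − 368 min = 11:19.
The QC check starts at 11:19 and stage 2 starts at 12:57, so the QC check is first.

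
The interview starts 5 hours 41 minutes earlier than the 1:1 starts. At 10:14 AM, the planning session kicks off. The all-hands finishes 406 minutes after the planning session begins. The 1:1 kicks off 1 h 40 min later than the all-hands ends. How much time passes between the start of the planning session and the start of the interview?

2 hours 45 minutes

The all-hands ends at 10:14 AM + 406 min = 5:00 PM.
The 1:1 starts at 5:00 PM + 100 min = 6:40 PM.
The interview starts at 6:40 PM − 341 min = 12:59 PM.
From 10:14 AM to 12:59 PM is 2 hours 45 minutes.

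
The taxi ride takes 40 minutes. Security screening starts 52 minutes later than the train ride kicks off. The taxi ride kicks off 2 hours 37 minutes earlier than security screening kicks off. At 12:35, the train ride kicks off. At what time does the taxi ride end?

11:30

Security screening starts at 12:35 + 52 min = 13:27.
The taxi ride starts at 13:27 − 157 min = 10:50.
The taxi ride ends at 10:50 + 40 min = 11:30.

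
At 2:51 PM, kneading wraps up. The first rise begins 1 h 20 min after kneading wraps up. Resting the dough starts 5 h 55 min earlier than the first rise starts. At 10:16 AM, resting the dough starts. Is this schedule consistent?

Yes

The first rise starts at 2:51 PM + 80 min = 4:11 PM.
Resting the dough starts at 4:11 PM − 355 min = 10:16 AM.
That matches the stated 10:16 AM, so the schedule is consistent.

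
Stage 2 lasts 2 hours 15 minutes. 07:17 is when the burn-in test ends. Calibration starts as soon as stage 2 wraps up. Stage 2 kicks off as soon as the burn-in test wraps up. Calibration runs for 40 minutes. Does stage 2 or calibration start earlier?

stage 2

Stage 2 starts at 07:17.
Stage 2 ends at 07:17 + 135 min = 09:32.
So calibration starts at 09:32.
Stage 2 starts at 07:17 and calibration starts at 09:32, so stage 2 is first.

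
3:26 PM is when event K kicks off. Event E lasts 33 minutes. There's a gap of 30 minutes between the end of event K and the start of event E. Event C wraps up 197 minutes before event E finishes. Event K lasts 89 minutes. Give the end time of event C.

2:41 PM

Event K ends at 3:26 PM + 89 min = 4:55 PM.
Event E starts at 4:55 PM + 30 min = 5:25 PM.
Event E ends at 5:25 PM + 33 min = 5:58 PM.
Event C ends at 5:58 PM − 197 min = 2:41 PM.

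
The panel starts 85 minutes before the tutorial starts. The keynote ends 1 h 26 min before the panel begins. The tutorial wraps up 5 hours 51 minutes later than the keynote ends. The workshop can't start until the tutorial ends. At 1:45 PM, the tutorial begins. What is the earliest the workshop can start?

The panel starts at 1:45 PM − 85 min = 12:20 PM.
The keynote ends at 12:20 PM − 86 min = 10:54 AM.
The tutorial ends at 10:54 AM + 351 min = 4:45 PM.
The workshop is bounded by the tutorial, so the earliest it can start is 4:45 PM.

4:45 PM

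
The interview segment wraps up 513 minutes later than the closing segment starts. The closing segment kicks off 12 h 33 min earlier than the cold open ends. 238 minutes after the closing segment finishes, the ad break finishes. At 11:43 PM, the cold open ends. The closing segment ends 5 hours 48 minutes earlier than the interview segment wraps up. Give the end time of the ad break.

The closing segment starts at 11:43 PM − 753 min = 11:10 AM.
The interview segment ends at 11:10 AM + 513 min = 7:43 PM.
The closing segment ends at 7:43 PM − 348 min = 1:55 PM.
The ad break ends at 1:55 PM + 238 min = 5:53 PM.

5:53 PM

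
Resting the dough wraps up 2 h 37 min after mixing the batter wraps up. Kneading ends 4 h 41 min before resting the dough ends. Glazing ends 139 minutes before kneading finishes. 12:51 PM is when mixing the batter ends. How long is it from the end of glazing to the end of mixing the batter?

4 h 23 min

Resting the dough ends at 12:51 PM + 157 min = 3:28 PM.
Kneading ends at 3:28 PM − 281 min = 10:47 AM.
Glazing ends at 10:47 AM − 139 min = 8:28 AM.
From 8:28 AM to 12:51 PM is 4 h 23 min.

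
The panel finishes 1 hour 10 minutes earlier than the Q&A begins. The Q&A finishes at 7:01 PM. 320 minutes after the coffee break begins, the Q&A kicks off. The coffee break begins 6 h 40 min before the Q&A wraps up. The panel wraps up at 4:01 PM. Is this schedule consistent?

The coffee break starts at 7:01 PM − 400 min = 12:21 PM.
The Q&A starts at 12:21 PM + 320 min = 5:41 PM.
The panel ends at 5:41 PM − 70 min = 4:31 PM.
But the panel is also said to end at 4:01 PM — a 30-minute conflict.

No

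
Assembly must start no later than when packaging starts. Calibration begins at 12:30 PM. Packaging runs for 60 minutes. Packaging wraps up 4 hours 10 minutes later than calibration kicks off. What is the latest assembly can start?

3:40 PM

Packaging ends at 12:30 PM + 250 min = 4:40 PM.
Packaging starts at 4:40 PM − 60 min = 3:40 PM.
Assembly is bounded by packaging, so the latest it can start is 3:40 PM.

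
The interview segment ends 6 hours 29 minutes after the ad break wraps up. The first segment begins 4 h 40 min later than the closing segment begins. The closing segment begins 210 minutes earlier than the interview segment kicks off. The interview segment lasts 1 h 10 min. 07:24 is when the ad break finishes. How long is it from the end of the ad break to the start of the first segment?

6 h 29 min

The interview segment ends at 07:24 + 389 min = 13:53.
The interview segment starts at 13:53 − 70 min = 12:43.
The closing segment starts at 12:43 − 210 min = 09:13.
The first segment starts at 09:13 + 280 min = 13:53.
From 07:24 to 13:53 is 6 h 29 min.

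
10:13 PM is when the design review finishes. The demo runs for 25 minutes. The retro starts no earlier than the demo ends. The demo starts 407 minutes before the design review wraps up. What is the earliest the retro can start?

3:51 PM

The demo starts at 10:13 PM − 407 min = 3:26 PM.
The demo ends at 3:26 PM + 25 min = 3:51 PM.
The retro is bounded by the demo, so the earliest it can start is 3:51 PM.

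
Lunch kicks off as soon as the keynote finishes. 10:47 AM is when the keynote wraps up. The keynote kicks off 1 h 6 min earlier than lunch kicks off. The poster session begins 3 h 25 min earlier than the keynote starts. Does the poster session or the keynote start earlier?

the poster session

Lunch starts at 10:47 AM.
The keynote starts at 10:47 AM − 66 min = 9:41 AM.
The poster session starts at 9:41 AM − 205 min = 6:16 AM.
The poster session starts at 6:16 AM and the keynote starts at 9:41 AM, so the poster session is first.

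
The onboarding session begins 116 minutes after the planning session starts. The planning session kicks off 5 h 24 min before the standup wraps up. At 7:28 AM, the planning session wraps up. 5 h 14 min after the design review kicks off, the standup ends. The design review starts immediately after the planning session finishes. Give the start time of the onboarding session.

9:14 AM

The design review starts at 7:28 AM.
The standup ends at 7:28 AM + 314 min = 12:42 PM.
The planning session starts at 12:42 PM − 324 min = 7:18 AM.
The onboarding session starts at 7:18 AM + 116 min = 9:14 AM.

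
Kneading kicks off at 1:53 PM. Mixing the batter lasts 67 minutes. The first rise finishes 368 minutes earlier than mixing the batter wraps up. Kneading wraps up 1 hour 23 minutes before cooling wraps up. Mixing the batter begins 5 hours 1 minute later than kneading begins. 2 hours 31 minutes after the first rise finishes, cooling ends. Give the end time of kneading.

Mixing the batter starts at 1:53 PM + 301 min = 6:54 PM.
Mixing the batter ends at 6:54 PM + 67 min = 8:01 PM.
The first rise ends at 8:01 PM − 368 min = 1:53 PM.
Cooling ends at 1:53 PM + 151 min = 4:24 PM.
Kneading ends at 4:24 PM − 83 min = 3:01 PM.

3:01 PM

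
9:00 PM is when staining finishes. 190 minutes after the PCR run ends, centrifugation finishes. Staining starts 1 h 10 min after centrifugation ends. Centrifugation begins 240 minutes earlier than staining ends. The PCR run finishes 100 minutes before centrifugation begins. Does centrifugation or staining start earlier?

centrifugation

Centrifugation starts at 9:00 PM − 240 min = 5:00 PM.
The PCR run ends at 5:00 PM − 100 min = 3:20 PM.
Centrifugation ends at 3:20 PM + 190 min = 6:30 PM.
Staining starts at 6:30 PM + 70 min = 7:40 PM.
Centrifugation starts at 5:00 PM and staining starts at 7:40 PM, so centrifugation is first.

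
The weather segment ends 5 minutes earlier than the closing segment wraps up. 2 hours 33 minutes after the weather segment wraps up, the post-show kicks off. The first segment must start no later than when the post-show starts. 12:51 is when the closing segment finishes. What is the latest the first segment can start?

The weather segment ends at 12:51 − 5 min = 12:46.
The post-show starts at 12:46 + 153 min = 15:19.
The first segment is bounded by the post-show, so the latest it can start is 15:19.

15:19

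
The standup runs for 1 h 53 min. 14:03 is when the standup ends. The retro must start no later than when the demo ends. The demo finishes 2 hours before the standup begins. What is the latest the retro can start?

10:10

The standup starts at 14:03 − 113 min = 12:10.
The demo ends at 12:10 − 120 min = 10:10.
The retro is bounded by the demo, so the latest it can start is 10:10.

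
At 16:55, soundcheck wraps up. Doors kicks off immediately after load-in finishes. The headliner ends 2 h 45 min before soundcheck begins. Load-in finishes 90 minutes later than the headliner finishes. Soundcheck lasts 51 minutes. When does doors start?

Soundcheck starts at 16:55 − 51 min = 16:04.
The headliner ends at 16:04 − 165 min = 13:19.
Load-in ends at 13:19 + 90 min = 14:49.
So doors starts at 14:49.

14:49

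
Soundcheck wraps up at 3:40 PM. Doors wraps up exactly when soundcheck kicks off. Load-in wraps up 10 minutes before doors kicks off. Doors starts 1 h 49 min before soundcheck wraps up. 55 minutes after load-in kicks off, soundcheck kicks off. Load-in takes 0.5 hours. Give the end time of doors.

2:06 PM

Doors starts at 3:40 PM − 109 min = 1:51 PM.
Load-in ends at 1:51 PM − 10 min = 1:41 PM.
Load-in starts at 1:41 PM − 30 min = 1:11 PM.
Soundcheck starts at 1:11 PM + 55 min = 2:06 PM.
So doors ends at 2:06 PM.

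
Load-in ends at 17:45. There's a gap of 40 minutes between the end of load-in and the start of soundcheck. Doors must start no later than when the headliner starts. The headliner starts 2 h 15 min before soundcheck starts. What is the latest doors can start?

Soundcheck starts at 17:45 + 40 min = 18:25.
The headliner starts at 18:25 − 135 min = 16:10.
Doors is bounded by the headliner, so the latest it can start is 16:10.

16:10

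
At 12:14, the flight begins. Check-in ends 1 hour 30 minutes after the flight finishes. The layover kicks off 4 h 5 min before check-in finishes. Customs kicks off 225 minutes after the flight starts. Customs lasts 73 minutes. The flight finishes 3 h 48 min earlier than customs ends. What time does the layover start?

10:49

Customs starts at 12:14 + 225 min = 15:59.
Customs ends at 15:59 + 73 min = 17:12.
The flight ends at 17:12 − 228 min = 13:24.
Check-in ends at 13:24 + 90 min = 14:54.
The layover starts at 14:54 − 245 min = 10:49.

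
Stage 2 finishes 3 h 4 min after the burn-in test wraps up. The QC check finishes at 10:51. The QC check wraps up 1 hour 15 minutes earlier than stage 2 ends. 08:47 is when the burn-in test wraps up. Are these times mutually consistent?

No

Stage 2 ends at 08:47 + 184 min = 11:51.
The QC check ends at 11:51 − 75 min = 10:36.
But the QC check is also said to end at 10:51 — a 15-minute conflict.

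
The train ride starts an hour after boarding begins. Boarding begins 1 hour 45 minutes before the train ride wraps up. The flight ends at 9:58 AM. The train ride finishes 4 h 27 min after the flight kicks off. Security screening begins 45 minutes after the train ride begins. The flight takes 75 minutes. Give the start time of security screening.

1:10 PM

The flight starts at 9:58 AM − 75 min = 8:43 AM.
The train ride ends at 8:43 AM + 267 min = 1:10 PM.
Boarding starts at 1:10 PM − 105 min = 11:25 AM.
The train ride starts at 11:25 AM + 60 min = 12:25 PM.
Security screening starts at 12:25 PM + 45 min = 1:10 PM.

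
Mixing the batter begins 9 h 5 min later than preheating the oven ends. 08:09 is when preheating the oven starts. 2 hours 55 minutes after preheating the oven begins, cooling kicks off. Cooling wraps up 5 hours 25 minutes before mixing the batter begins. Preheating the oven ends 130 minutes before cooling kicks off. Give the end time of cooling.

Cooling starts at 08:09 + 175 min = 11:04.
Preheating the oven ends at 11:04 − 130 min = 08:54.
Mixing the batter starts at 08:54 + 545 min = 17:59.
Cooling ends at 17:59 − 325 min = 12:34.

12:34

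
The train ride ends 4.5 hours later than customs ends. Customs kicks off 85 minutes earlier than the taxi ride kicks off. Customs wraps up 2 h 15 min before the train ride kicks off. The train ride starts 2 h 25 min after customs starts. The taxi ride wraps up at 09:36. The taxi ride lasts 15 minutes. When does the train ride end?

12:36

The taxi ride starts at 09:36 − 15 min = 09:21.
Customs starts at 09:21 − 85 min = 07:56.
The train ride starts at 07:56 + 145 min = 10:21.
Customs ends at 10:21 − 135 min = 08:06.
The train ride ends at 08:06 + 270 min = 12:36.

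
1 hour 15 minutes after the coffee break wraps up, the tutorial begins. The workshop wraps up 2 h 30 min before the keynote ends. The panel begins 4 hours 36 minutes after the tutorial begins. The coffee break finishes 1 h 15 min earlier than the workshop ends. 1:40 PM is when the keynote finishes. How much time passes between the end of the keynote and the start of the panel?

The workshop ends at 1:40 PM − 150 min = 11:10 AM.
The coffee break ends at 11:10 AM − 75 min = 9:55 AM.
The tutorial starts at 9:55 AM + 75 min = 11:10 AM.
The panel starts at 11:10 AM + 276 min = 3:46 PM.
From 1:40 PM to 3:46 PM is 2 h 6 min.

2 h 6 min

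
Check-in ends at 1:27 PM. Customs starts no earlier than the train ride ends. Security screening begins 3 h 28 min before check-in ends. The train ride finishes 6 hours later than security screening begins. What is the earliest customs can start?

3:59 PM

Security screening starts at 1:27 PM − 208 min = 9:59 AM.
The train ride ends at 9:59 AM + 360 min = 3:59 PM.
Customs is bounded by the train ride, so the earliest it can start is 3:59 PM.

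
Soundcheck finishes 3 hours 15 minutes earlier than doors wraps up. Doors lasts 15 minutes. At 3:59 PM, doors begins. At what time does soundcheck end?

Doors ends at 3:59 PM + 15 min = 4:14 PM.
Soundcheck ends at 4:14 PM − 195 min = 12:59 PM.

12:59 PM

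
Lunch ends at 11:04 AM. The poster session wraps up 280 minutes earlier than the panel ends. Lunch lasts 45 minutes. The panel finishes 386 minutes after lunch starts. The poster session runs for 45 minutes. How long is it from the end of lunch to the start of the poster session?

16 minutes

Lunch starts at 11:04 AM − 45 min = 10:19 AM.
The panel ends at 10:19 AM + 386 min = 4:45 PM.
The poster session ends at 4:45 PM − 280 min = 12:05 PM.
The poster session starts at 12:05 PM − 45 min = 11:20 AM.
From 11:04 AM to 11:20 AM is 16 minutes.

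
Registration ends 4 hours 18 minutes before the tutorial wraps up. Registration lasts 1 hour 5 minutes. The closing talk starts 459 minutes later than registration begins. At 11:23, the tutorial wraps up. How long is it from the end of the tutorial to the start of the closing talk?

136 minutes

Registration ends at 11:23 − 258 min = 07:05.
Registration starts at 07:05 − 65 min = 06:00.
The closing talk starts at 06:00 + 459 min = 13:39.
From 11:23 to 13:39 is 136 minutes.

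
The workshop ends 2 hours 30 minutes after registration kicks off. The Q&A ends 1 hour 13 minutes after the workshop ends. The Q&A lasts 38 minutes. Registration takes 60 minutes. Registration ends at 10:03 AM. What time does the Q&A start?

Registration starts at 10:03 AM − 60 min = 9:03 AM.
The workshop ends at 9:03 AM + 150 min = 11:33 AM.
The Q&A ends at 11:33 AM + 73 min = 12:46 PM.
The Q&A starts at 12:46 PM − 38 min = 12:08 PM.

12:08 PM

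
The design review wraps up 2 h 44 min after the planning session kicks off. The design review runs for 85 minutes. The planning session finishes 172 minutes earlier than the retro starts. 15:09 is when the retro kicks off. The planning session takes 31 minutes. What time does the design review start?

The planning session ends at 15:09 − 172 min = 12:17.
The planning session starts at 12:17 − 31 min = 11:46.
The design review ends at 11:46 + 164 min = 14:30.
The design review starts at 14:30 − 85 min = 13:05.

13:05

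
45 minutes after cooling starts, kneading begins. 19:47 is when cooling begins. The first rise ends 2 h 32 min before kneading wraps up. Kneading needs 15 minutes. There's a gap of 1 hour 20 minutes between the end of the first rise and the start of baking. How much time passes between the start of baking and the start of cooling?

Kneading starts at 19:47 + 45 min = 20:32.
Kneading ends at 20:32 + 15 min = 20:47.
The first rise ends at 20:47 − 152 min = 18:15.
Baking starts at 18:15 + 80 min = 19:35.
From 19:35 to 19:47 is 12 minutes.

12 minutes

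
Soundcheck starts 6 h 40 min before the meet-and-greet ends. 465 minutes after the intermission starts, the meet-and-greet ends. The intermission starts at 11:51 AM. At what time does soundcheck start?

12:56 PM

The meet-and-greet ends at 11:51 AM + 465 min = 7:36 PM.
Soundcheck starts at 7:36 PM − 400 min = 12:56 PM.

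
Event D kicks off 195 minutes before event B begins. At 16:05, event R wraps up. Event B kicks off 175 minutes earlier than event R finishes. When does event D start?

09:55

Event B starts at 16:05 − 175 min = 13:10.
Event D starts at 13:10 − 195 min = 09:55.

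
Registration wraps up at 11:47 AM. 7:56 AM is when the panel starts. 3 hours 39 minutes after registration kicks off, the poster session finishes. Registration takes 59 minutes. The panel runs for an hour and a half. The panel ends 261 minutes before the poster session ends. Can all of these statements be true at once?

No

Registration starts at 11:47 AM − 59 min = 10:48 AM.
The poster session ends at 10:48 AM + 219 min = 2:27 PM.
The panel ends at 2:27 PM − 261 min = 10:06 AM.
The panel starts at 10:06 AM − 90 min = 8:36 AM.
But the panel is also said to start at 7:56 AM — a 40-minute conflict.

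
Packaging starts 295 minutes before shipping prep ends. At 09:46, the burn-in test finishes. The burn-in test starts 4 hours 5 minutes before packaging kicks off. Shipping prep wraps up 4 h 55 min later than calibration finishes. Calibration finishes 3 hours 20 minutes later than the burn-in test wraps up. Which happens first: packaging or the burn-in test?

the burn-in test

Calibration ends at 09:46 + 200 min = 13:06.
Shipping prep ends at 13:06 + 295 min = 18:01.
Packaging starts at 18:01 − 295 min = 13:06.
The burn-in test starts at 13:06 − 245 min = 09:01.
Packaging starts at 13:06 and the burn-in test starts at 09:01, so the burn-in test is first.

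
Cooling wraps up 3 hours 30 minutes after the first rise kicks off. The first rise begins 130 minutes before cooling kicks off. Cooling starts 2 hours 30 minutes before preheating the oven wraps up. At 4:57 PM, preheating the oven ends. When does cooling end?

Cooling starts at 4:57 PM − 150 min = 2:27 PM.
The first rise starts at 2:27 PM − 130 min = 12:17 PM.
Cooling ends at 12:17 PM + 210 min = 3:47 PM.

3:47 PM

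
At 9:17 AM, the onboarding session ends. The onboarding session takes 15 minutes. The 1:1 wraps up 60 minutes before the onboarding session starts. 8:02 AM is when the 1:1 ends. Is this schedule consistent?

Yes

The onboarding session starts at 9:17 AM − 15 min = 9:02 AM.
The 1:1 ends at 9:02 AM − 60 min = 8:02 AM.
That matches the stated 8:02 AM, so the schedule is consistent.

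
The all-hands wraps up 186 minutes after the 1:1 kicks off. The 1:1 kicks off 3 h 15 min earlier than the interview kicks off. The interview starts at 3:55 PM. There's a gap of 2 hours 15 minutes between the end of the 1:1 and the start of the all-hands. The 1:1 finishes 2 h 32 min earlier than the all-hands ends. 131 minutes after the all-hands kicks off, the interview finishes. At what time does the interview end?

The 1:1 starts at 3:55 PM − 195 min = 12:40 PM.
The all-hands ends at 12:40 PM + 186 min = 3:46 PM.
The 1:1 ends at 3:46 PM − 152 min = 1:14 PM.
The all-hands starts at 1:14 PM + 135 min = 3:29 PM.
The interview ends at 3:29 PM + 131 min = 5:40 PM.

5:40 PM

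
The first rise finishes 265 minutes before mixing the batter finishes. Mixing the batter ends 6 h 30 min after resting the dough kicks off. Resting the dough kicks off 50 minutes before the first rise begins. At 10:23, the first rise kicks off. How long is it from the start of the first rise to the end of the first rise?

75 minutes

Resting the dough starts at 10:23 − 50 min = 09:33.
Mixing the batter ends at 09:33 + 390 min = 16:03.
The first rise ends at 16:03 − 265 min = 11:38.
From 10:23 to 11:38 is 75 minutes.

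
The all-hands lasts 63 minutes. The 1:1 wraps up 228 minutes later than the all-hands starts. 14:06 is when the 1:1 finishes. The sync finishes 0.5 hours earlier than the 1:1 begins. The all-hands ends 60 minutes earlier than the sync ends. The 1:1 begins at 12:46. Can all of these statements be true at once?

No

The sync ends at 12:46 − 30 min = 12:16.
The all-hands ends at 12:16 − 60 min = 11:16.
The all-hands starts at 11:16 − 63 min = 10:13.
The 1:1 ends at 10:13 + 228 min = 14:01.
But the 1:1 is also said to end at 14:06 — a 5-minute conflict.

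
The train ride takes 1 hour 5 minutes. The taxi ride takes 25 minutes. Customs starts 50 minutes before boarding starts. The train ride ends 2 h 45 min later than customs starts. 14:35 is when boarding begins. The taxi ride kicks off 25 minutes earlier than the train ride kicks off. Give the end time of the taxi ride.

15:25

Customs starts at 14:35 − 50 min = 13:45.
The train ride ends at 13:45 + 165 min = 16:30.
The train ride starts at 16:30 − 65 min = 15:25.
The taxi ride starts at 15:25 − 25 min = 15:00.
The taxi ride ends at 15:00 + 25 min = 15:25.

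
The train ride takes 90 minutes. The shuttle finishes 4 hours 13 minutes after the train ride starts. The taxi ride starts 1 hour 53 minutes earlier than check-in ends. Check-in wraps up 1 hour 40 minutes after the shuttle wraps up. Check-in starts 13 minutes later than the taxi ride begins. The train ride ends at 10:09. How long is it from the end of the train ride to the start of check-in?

2 h 43 min

The train ride starts at 10:09 − 90 min = 08:39.
The shuttle ends at 08:39 + 253 min = 12:52.
Check-in ends at 12:52 + 100 min = 14:32.
The taxi ride starts at 14:32 − 113 min = 12:39.
Check-in starts at 12:39 + 13 min = 12:52.
From 10:09 to 12:52 is 2 h 43 min.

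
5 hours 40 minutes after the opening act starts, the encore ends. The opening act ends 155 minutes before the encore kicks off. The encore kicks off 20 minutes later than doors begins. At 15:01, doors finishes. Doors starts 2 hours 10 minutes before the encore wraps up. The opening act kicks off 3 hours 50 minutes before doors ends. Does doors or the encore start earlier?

The opening act starts at 15:01 − 230 min = 11:11.
The encore ends at 11:11 + 340 min = 16:51.
Doors starts at 16:51 − 130 min = 14:41.
The encore starts at 14:41 + 20 min = 15:01.
Doors starts at 14:41 and the encore starts at 15:01, so doors is first.

doors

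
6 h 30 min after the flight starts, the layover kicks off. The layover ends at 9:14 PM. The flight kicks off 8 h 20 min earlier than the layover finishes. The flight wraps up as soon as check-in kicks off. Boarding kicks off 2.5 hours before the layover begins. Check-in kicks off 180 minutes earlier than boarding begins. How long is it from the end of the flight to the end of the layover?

7 h 20 min

The flight starts at 9:14 PM − 500 min = 12:54 PM.
The layover starts at 12:54 PM + 390 min = 7:24 PM.
Boarding starts at 7:24 PM − 150 min = 4:54 PM.
Check-in starts at 4:54 PM − 180 min = 1:54 PM.
So the flight ends at 1:54 PM.
From 1:54 PM to 9:14 PM is 7 h 20 min.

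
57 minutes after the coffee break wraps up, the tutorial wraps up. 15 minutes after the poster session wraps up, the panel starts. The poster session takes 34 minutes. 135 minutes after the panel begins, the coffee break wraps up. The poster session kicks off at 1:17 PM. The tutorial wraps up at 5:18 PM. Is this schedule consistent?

Yes

The poster session ends at 1:17 PM + 34 min = 1:51 PM.
The panel starts at 1:51 PM + 15 min = 2:06 PM.
The coffee break ends at 2:06 PM + 135 min = 4:21 PM.
The tutorial ends at 4:21 PM + 57 min = 5:18 PM.
That matches the stated 5:18 PM, so the schedule is consistent.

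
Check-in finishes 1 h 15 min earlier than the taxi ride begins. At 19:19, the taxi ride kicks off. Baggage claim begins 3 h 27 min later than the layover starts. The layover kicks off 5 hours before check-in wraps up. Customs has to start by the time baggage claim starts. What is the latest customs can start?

Check-in ends at 19:19 − 75 min = 18:04.
The layover starts at 18:04 − 300 min = 13:04.
Baggage claim starts at 13:04 + 207 min = 16:31.
Customs is bounded by baggage claim, so the latest it can start is 16:31.

16:31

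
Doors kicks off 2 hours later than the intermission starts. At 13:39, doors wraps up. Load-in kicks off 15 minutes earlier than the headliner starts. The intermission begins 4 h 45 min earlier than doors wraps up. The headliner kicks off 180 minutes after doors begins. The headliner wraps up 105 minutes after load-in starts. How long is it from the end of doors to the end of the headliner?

1 hour 45 minutes

The intermission starts at 13:39 − 285 min = 08:54.
Doors starts at 08:54 + 120 min = 10:54.
The headliner starts at 10:54 + 180 min = 13:54.
Load-in starts at 13:54 − 15 min = 13:39.
The headliner ends at 13:39 + 105 min = 15:24.
From 13:39 to 15:24 is 1 hour 45 minutes.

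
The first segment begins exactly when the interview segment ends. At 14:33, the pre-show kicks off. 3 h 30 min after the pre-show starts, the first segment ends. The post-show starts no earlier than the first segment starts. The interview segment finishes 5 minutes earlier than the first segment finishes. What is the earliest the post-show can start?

17:58

The first segment ends at 14:33 + 210 min = 18:03.
The interview segment ends at 18:03 − 5 min = 17:58.
So the first segment starts at 17:58.
The post-show is bounded by the first segment, so the earliest it can start is 17:58.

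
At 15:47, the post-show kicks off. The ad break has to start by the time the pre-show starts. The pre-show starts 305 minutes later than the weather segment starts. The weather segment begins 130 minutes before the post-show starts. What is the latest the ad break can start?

The weather segment starts at 15:47 − 130 min = 13:37.
The pre-show starts at 13:37 + 305 min = 18:42.
The ad break is bounded by the pre-show, so the latest it can start is 18:42.

18:42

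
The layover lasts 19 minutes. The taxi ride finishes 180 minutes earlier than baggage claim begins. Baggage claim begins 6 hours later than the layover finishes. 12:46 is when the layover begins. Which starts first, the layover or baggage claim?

the layover

The layover ends at 12:46 + 19 min = 13:05.
Baggage claim starts at 13:05 + 360 min = 19:05.
The layover starts at 12:46 and baggage claim starts at 19:05, so the layover is first.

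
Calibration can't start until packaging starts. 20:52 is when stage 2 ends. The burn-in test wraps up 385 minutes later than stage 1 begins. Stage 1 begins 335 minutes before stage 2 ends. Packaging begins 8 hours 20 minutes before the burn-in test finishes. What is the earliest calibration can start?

13:22

Stage 1 starts at 20:52 − 335 min = 15:17.
The burn-in test ends at 15:17 + 385 min = 21:42.
Packaging starts at 21:42 − 500 min = 13:22.
Calibration is bounded by packaging, so the earliest it can start is 13:22.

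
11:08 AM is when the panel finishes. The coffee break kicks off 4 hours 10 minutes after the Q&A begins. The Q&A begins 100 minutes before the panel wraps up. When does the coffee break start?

1:38 PM

The Q&A starts at 11:08 AM − 100 min = 9:28 AM.
The coffee break starts at 9:28 AM + 250 min = 1:38 PM.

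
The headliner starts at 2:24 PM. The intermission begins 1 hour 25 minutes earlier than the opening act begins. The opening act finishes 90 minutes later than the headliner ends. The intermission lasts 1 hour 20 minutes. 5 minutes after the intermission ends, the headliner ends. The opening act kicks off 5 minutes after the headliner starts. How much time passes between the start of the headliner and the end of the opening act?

The opening act starts at 2:24 PM + 5 min = 2:29 PM.
The intermission starts at 2:29 PM − 85 min = 1:04 PM.
The intermission ends at 1:04 PM + 80 min = 2:24 PM.
The headliner ends at 2:24 PM + 5 min = 2:29 PM.
The opening act ends at 2:29 PM + 90 min = 3:59 PM.
From 2:24 PM to 3:59 PM is 1 hour 35 minutes.

1 hour 35 minutes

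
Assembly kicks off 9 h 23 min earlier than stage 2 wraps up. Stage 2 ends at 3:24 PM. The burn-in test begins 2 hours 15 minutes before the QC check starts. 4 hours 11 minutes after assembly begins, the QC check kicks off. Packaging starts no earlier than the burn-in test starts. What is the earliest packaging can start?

Assembly starts at 3:24 PM − 563 min = 6:01 AM.
The QC check starts at 6:01 AM + 251 min = 10:12 AM.
The burn-in test starts at 10:12 AM − 135 min = 7:57 AM.
Packaging is bounded by the burn-in test, so the earliest it can start is 7:57 AM.

7:57 AM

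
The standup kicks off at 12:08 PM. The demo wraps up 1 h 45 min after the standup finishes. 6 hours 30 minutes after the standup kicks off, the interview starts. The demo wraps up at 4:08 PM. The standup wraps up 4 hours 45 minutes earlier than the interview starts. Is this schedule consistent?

The interview starts at 12:08 PM + 390 min = 6:38 PM.
The standup ends at 6:38 PM − 285 min = 1:53 PM.
The demo ends at 1:53 PM + 105 min = 3:38 PM.
But the demo is also said to end at 4:08 PM — a 30-minute conflict.

No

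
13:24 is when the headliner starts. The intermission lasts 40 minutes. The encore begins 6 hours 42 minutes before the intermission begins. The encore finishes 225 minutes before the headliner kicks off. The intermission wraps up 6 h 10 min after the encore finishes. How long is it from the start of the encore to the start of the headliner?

The encore ends at 13:24 − 225 min = 09:39.
The intermission ends at 09:39 + 370 min = 15:49.
The intermission starts at 15:49 − 40 min = 15:09.
The encore starts at 15:09 − 402 min = 08:27.
From 08:27 to 13:24 is 4 hours 57 minutes.

4 hours 57 minutes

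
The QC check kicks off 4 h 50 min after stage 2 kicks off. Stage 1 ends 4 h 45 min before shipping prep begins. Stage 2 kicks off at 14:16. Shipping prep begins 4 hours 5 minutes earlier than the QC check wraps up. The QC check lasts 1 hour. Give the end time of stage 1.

The QC check starts at 14:16 + 290 min = 19:06.
The QC check ends at 19:06 + 60 min = 20:06.
Shipping prep starts at 20:06 − 245 min = 16:01.
Stage 1 ends at 16:01 − 285 min = 11:16.

11:16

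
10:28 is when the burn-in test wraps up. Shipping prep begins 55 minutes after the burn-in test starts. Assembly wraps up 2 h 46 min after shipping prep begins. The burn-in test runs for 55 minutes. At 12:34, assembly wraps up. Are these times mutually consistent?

No

The burn-in test starts at 10:28 − 55 min = 09:33.
Shipping prep starts at 09:33 + 55 min = 10:28.
Assembly ends at 10:28 + 166 min = 13:14.
But assembly is also said to end at 12:34 — a 40-minute conflict.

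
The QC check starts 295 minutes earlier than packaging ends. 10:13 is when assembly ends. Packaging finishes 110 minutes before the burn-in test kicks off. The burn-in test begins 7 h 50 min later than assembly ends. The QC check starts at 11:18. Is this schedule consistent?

Yes

The burn-in test starts at 10:13 + 470 min = 18:03.
Packaging ends at 18:03 − 110 min = 16:13.
The QC check starts at 16:13 − 295 min = 11:18.
That matches the stated 11:18, so the schedule is consistent.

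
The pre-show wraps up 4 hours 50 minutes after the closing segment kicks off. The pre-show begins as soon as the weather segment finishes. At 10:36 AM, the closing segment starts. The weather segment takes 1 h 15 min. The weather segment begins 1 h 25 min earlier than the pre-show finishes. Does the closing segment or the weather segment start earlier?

the closing segment

The pre-show ends at 10:36 AM + 290 min = 3:26 PM.
The weather segment starts at 3:26 PM − 85 min = 2:01 PM.
The closing segment starts at 10:36 AM and the weather segment starts at 2:01 PM, so the closing segment is first.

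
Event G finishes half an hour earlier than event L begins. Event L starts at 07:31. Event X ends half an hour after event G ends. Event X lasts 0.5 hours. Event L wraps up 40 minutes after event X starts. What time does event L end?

07:41

Event G ends at 07:31 − 30 min = 07:01.
Event X ends at 07:01 + 30 min = 07:31.
Event X starts at 07:31 − 30 min = 07:01.
Event L ends at 07:01 + 40 min = 07:41.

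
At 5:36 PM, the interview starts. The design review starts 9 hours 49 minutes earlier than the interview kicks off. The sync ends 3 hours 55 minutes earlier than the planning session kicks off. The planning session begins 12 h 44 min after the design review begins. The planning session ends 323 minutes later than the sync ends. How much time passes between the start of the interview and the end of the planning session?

4 h 23 min

The design review starts at 5:36 PM − 589 min = 7:47 AM.
The planning session starts at 7:47 AM + 764 min = 8:31 PM.
The sync ends at 8:31 PM − 235 min = 4:36 PM.
The planning session ends at 4:36 PM + 323 min = 9:59 PM.
From 5:36 PM to 9:59 PM is 4 h 23 min.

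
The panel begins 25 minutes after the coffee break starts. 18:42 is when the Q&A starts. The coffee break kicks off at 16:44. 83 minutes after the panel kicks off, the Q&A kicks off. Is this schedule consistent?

No

The panel starts at 16:44 + 25 min = 17:09.
The Q&A starts at 17:09 + 83 min = 18:32.
But the Q&A is also said to start at 18:42 — a 10-minute conflict.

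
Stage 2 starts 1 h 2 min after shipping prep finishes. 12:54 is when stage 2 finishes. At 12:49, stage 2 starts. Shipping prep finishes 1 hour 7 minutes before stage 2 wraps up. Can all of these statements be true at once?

Yes

Shipping prep ends at 12:54 − 67 min = 11:47.
Stage 2 starts at 11:47 + 62 min = 12:49.
That matches the stated 12:49, so the schedule is consistent.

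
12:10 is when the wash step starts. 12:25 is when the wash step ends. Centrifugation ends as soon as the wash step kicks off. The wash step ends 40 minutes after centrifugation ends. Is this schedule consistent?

Centrifugation ends at 12:10.
The wash step ends at 12:10 + 40 min = 12:50.
But the wash step is also said to end at 12:25 — a 25-minute conflict.

No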